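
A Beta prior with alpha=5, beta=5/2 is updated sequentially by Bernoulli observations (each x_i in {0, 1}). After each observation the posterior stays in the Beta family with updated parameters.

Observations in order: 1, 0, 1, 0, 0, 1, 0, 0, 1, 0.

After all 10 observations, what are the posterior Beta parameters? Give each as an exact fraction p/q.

alpha=9, beta=17/2

obs 1: x=1 → posterior Beta(6, 5/2)
obs 2: x=0 → posterior Beta(6, 7/2)
obs 3: x=1 → posterior Beta(7, 7/2)
obs 4: x=0 → posterior Beta(7, 9/2)
obs 5: x=0 → posterior Beta(7, 11/2)
obs 6: x=1 → posterior Beta(8, 11/2)
obs 7: x=0 → posterior Beta(8, 13/2)
obs 8: x=0 → posterior Beta(8, 15/2)
obs 9: x=1 → posterior Beta(9, 15/2)
obs 10: x=0 → posterior Beta(9, 17/2)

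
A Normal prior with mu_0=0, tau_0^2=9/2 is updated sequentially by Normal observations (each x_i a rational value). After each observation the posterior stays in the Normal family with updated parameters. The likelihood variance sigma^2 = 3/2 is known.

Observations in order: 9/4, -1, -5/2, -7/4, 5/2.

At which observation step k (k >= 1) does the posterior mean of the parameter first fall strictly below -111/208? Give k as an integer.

obs 1: x=9/4 → posterior Normal(27/16, 9/8)
obs 2: x=-1 → posterior Normal(15/28, 9/14)
obs 3: x=-5/2 → posterior Normal(-3/8, 9/20)
obs 4: x=-7/4 → posterior Normal(-9/13, 9/26)
obs 5: x=5/2 → posterior Normal(-3/32, 9/32)

k = 4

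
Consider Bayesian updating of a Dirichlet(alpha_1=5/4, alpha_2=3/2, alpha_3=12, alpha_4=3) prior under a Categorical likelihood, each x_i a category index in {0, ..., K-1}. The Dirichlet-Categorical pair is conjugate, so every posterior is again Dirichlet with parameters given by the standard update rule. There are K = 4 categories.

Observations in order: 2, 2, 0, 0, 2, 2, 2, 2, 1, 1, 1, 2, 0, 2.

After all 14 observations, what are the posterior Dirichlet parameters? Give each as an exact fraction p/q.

alpha_1=17/4, alpha_2=9/2, alpha_3=20, alpha_4=3

obs 1: x=2 → posterior Dirichlet(5/4, 3/2, 13, 3)
obs 2: x=2 → posterior Dirichlet(5/4, 3/2, 14, 3)
obs 3: x=0 → posterior Dirichlet(9/4, 3/2, 14, 3)
obs 4: x=0 → posterior Dirichlet(13/4, 3/2, 14, 3)
obs 5: x=2 → posterior Dirichlet(13/4, 3/2, 15, 3)
obs 6: x=2 → posterior Dirichlet(13/4, 3/2, 16, 3)
obs 7: x=2 → posterior Dirichlet(13/4, 3/2, 17, 3)
obs 8: x=2 → posterior Dirichlet(13/4, 3/2, 18, 3)
obs 9: x=1 → posterior Dirichlet(13/4, 5/2, 18, 3)
obs 10: x=1 → posterior Dirichlet(13/4, 7/2, 18, 3)
obs 11: x=1 → posterior Dirichlet(13/4, 9/2, 18, 3)
obs 12: x=2 → posterior Dirichlet(13/4, 9/2, 19, 3)
obs 13: x=0 → posterior Dirichlet(17/4, 9/2, 19, 3)
obs 14: x=2 → posterior Dirichlet(17/4, 9/2, 20, 3)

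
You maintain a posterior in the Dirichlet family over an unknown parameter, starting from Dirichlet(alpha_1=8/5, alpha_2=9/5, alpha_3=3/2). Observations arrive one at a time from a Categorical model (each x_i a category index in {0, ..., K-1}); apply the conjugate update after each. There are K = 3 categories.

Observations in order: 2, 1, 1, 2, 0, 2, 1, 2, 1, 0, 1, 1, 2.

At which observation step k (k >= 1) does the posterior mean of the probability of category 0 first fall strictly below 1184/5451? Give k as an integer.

obs 1: x=2 → posterior Dirichlet(8/5, 9/5, 5/2)
obs 2: x=1 → posterior Dirichlet(8/5, 14/5, 5/2)
obs 3: x=1 → posterior Dirichlet(8/5, 19/5, 5/2)
obs 4: x=2 → posterior Dirichlet(8/5, 19/5, 7/2)
obs 5: x=0 → posterior Dirichlet(13/5, 19/5, 7/2)
obs 6: x=2 → posterior Dirichlet(13/5, 19/5, 9/2)
obs 7: x=1 → posterior Dirichlet(13/5, 24/5, 9/2)
obs 8: x=2 → posterior Dirichlet(13/5, 24/5, 11/2)
obs 9: x=1 → posterior Dirichlet(13/5, 29/5, 11/2)
obs 10: x=0 → posterior Dirichlet(18/5, 29/5, 11/2)
obs 11: x=1 → posterior Dirichlet(18/5, 34/5, 11/2)
obs 12: x=1 → posterior Dirichlet(18/5, 39/5, 11/2)
obs 13: x=2 → posterior Dirichlet(18/5, 39/5, 13/2)

k = 3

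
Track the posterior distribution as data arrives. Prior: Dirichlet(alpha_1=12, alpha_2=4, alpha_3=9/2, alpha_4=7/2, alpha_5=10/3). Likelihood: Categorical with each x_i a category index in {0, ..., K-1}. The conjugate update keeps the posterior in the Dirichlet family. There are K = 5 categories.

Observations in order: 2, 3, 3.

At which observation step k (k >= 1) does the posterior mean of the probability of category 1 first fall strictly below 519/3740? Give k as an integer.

k = 2

obs 1: x=2 → posterior Dirichlet(12, 4, 11/2, 7/2, 10/3)
obs 2: x=3 → posterior Dirichlet(12, 4, 11/2, 9/2, 10/3)
obs 3: x=3 → posterior Dirichlet(12, 4, 11/2, 11/2, 10/3)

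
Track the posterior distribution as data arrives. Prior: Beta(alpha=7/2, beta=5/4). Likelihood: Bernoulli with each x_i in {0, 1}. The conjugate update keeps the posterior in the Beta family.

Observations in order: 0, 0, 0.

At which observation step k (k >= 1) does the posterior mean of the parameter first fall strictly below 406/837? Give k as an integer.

obs 1: x=0 → posterior Beta(7/2, 9/4)
obs 2: x=0 → posterior Beta(7/2, 13/4)
obs 3: x=0 → posterior Beta(7/2, 17/4)

k = 3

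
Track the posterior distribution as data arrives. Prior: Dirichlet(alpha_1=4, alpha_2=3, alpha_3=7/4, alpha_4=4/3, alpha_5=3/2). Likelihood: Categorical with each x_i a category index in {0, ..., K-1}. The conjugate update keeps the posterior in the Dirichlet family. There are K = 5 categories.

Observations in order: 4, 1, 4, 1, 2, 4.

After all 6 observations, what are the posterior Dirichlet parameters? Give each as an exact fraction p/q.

alpha_1=4, alpha_2=5, alpha_3=11/4, alpha_4=4/3, alpha_5=9/2

obs 1: x=4 → posterior Dirichlet(4, 3, 7/4, 4/3, 5/2)
obs 2: x=1 → posterior Dirichlet(4, 4, 7/4, 4/3, 5/2)
obs 3: x=4 → posterior Dirichlet(4, 4, 7/4, 4/3, 7/2)
obs 4: x=1 → posterior Dirichlet(4, 5, 7/4, 4/3, 7/2)
obs 5: x=2 → posterior Dirichlet(4, 5, 11/4, 4/3, 7/2)
obs 6: x=4 → posterior Dirichlet(4, 5, 11/4, 4/3, 9/2)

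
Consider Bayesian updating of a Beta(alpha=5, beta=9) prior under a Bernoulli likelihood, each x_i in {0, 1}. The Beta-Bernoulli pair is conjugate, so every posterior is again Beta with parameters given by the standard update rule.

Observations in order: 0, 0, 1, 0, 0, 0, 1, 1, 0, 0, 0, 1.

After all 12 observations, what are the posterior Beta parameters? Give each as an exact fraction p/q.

alpha=9, beta=17

obs 1: x=0 → posterior Beta(5, 10)
obs 2: x=0 → posterior Beta(5, 11)
obs 3: x=1 → posterior Beta(6, 11)
obs 4: x=0 → posterior Beta(6, 12)
obs 5: x=0 → posterior Beta(6, 13)
obs 6: x=0 → posterior Beta(6, 14)
obs 7: x=1 → posterior Beta(7, 14)
obs 8: x=1 → posterior Beta(8, 14)
obs 9: x=0 → posterior Beta(8, 15)
obs 10: x=0 → posterior Beta(8, 16)
obs 11: x=0 → posterior Beta(8, 17)
obs 12: x=1 → posterior Beta(9, 17)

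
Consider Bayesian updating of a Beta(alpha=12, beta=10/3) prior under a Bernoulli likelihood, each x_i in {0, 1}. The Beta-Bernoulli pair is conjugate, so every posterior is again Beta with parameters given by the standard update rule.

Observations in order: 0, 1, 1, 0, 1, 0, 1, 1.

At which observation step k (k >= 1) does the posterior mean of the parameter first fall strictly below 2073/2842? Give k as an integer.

obs 1: x=0 → posterior Beta(12, 13/3)
obs 2: x=1 → posterior Beta(13, 13/3)
obs 3: x=1 → posterior Beta(14, 13/3)
obs 4: x=0 → posterior Beta(14, 16/3)
obs 5: x=1 → posterior Beta(15, 16/3)
obs 6: x=0 → posterior Beta(15, 19/3)
obs 7: x=1 → posterior Beta(16, 19/3)
obs 8: x=1 → posterior Beta(17, 19/3)

k = 4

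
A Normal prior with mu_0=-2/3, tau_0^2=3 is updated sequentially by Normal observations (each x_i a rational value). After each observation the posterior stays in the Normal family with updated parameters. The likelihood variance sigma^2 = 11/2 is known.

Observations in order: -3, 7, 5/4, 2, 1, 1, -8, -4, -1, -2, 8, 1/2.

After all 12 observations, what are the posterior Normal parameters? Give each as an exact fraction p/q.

mu_0=55/498, tau_0^2=33/83

obs 1: x=-3 → posterior Normal(-76/51, 33/17)
obs 2: x=7 → posterior Normal(50/69, 33/23)
obs 3: x=5/4 → posterior Normal(5/6, 33/29)
obs 4: x=2 → posterior Normal(31/30, 33/35)
obs 5: x=1 → posterior Normal(253/246, 33/41)
obs 6: x=1 → posterior Normal(289/282, 33/47)
obs 7: x=-8 → posterior Normal(1/318, 33/53)
obs 8: x=-4 → posterior Normal(-143/354, 33/59)
obs 9: x=-1 → posterior Normal(-179/390, 33/65)
obs 10: x=-2 → posterior Normal(-251/426, 33/71)
obs 11: x=8 → posterior Normal(37/462, 3/7)
obs 12: x=1/2 → posterior Normal(55/498, 33/83)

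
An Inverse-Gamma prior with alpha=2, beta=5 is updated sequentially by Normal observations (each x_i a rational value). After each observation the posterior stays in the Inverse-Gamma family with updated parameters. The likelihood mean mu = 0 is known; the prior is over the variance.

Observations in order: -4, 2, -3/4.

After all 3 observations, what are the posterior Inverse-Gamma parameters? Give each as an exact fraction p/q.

alpha=7/2, beta=489/32

obs 1: x=-4 → posterior Inverse-Gamma(5/2, 13)
obs 2: x=2 → posterior Inverse-Gamma(3, 15)
obs 3: x=-3/4 → posterior Inverse-Gamma(7/2, 489/32)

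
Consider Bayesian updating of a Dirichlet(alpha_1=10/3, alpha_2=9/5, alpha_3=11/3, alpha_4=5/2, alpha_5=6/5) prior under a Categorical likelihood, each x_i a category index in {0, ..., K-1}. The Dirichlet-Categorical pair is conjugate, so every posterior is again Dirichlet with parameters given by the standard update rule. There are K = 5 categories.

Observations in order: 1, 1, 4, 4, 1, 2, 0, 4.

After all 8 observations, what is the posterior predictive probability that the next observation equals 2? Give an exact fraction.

obs 1: x=1 → posterior Dirichlet(10/3, 14/5, 11/3, 5/2, 6/5)
obs 2: x=1 → posterior Dirichlet(10/3, 19/5, 11/3, 5/2, 6/5)
obs 3: x=4 → posterior Dirichlet(10/3, 19/5, 11/3, 5/2, 11/5)
obs 4: x=4 → posterior Dirichlet(10/3, 19/5, 11/3, 5/2, 16/5)
obs 5: x=1 → posterior Dirichlet(10/3, 24/5, 11/3, 5/2, 16/5)
obs 6: x=2 → posterior Dirichlet(10/3, 24/5, 14/3, 5/2, 16/5)
obs 7: x=0 → posterior Dirichlet(13/3, 24/5, 14/3, 5/2, 16/5)
obs 8: x=4 → posterior Dirichlet(13/3, 24/5, 14/3, 5/2, 21/5)

28/123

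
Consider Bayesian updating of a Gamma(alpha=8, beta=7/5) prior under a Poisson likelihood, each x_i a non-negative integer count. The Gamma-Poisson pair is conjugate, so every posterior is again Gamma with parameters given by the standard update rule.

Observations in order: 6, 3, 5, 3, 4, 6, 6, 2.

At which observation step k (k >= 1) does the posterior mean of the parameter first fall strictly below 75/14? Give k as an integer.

obs 1: x=6 → posterior Gamma(14, 12/5)
obs 2: x=3 → posterior Gamma(17, 17/5)
obs 3: x=5 → posterior Gamma(22, 22/5)
obs 4: x=3 → posterior Gamma(25, 27/5)
obs 5: x=4 → posterior Gamma(29, 32/5)
obs 6: x=6 → posterior Gamma(35, 37/5)
obs 7: x=6 → posterior Gamma(41, 42/5)
obs 8: x=2 → posterior Gamma(43, 47/5)

k = 2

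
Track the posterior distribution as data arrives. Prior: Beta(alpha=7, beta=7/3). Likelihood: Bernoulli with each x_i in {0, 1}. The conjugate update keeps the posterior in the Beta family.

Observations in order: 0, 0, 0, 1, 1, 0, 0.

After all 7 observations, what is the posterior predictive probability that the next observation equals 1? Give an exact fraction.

obs 1: x=0 → posterior Beta(7, 10/3)
obs 2: x=0 → posterior Beta(7, 13/3)
obs 3: x=0 → posterior Beta(7, 16/3)
obs 4: x=1 → posterior Beta(8, 16/3)
obs 5: x=1 → posterior Beta(9, 16/3)
obs 6: x=0 → posterior Beta(9, 19/3)
obs 7: x=0 → posterior Beta(9, 22/3)

27/49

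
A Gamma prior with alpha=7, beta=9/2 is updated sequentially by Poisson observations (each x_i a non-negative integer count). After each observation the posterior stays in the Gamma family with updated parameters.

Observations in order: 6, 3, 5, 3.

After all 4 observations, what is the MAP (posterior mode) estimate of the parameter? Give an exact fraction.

46/17

obs 1: x=6 → posterior Gamma(13, 11/2)
obs 2: x=3 → posterior Gamma(16, 13/2)
obs 3: x=5 → posterior Gamma(21, 15/2)
obs 4: x=3 → posterior Gamma(24, 17/2)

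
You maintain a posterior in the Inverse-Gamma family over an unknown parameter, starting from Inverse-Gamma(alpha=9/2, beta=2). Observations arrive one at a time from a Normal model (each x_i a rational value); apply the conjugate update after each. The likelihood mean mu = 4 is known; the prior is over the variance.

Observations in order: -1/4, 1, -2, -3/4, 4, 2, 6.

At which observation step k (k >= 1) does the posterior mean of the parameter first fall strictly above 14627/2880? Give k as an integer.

k = 3

obs 1: x=-1/4 → posterior Inverse-Gamma(5, 353/32)
obs 2: x=1 → posterior Inverse-Gamma(11/2, 497/32)
obs 3: x=-2 → posterior Inverse-Gamma(6, 1073/32)
obs 4: x=-3/4 → posterior Inverse-Gamma(13/2, 717/16)
obs 5: x=4 → posterior Inverse-Gamma(7, 717/16)
obs 6: x=2 → posterior Inverse-Gamma(15/2, 749/16)
obs 7: x=6 → posterior Inverse-Gamma(8, 781/16)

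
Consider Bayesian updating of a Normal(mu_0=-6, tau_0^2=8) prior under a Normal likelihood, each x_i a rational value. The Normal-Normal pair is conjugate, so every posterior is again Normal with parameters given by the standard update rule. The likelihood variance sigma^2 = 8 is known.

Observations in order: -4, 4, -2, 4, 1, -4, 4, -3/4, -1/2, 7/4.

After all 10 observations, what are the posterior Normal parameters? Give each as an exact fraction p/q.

obs 1: x=-4 → posterior Normal(-5, 4)
obs 2: x=4 → posterior Normal(-2, 8/3)
obs 3: x=-2 → posterior Normal(-2, 2)
obs 4: x=4 → posterior Normal(-4/5, 8/5)
obs 5: x=1 → posterior Normal(-1/2, 4/3)
obs 6: x=-4 → posterior Normal(-1, 8/7)
obs 7: x=4 → posterior Normal(-3/8, 1)
obs 8: x=-3/4 → posterior Normal(-5/12, 8/9)
obs 9: x=-1/2 → posterior Normal(-17/40, 4/5)
obs 10: x=7/4 → posterior Normal(-5/22, 8/11)

mu_0=-5/22, tau_0^2=8/11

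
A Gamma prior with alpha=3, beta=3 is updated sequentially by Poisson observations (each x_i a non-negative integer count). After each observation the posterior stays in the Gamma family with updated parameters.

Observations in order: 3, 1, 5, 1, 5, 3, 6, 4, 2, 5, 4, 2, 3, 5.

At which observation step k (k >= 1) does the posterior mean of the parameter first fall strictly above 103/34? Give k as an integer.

obs 1: x=3 → posterior Gamma(6, 4)
obs 2: x=1 → posterior Gamma(7, 5)
obs 3: x=5 → posterior Gamma(12, 6)
obs 4: x=1 → posterior Gamma(13, 7)
obs 5: x=5 → posterior Gamma(18, 8)
obs 6: x=3 → posterior Gamma(21, 9)
obs 7: x=6 → posterior Gamma(27, 10)
obs 8: x=4 → posterior Gamma(31, 11)
obs 9: x=2 → posterior Gamma(33, 12)
obs 10: x=5 → posterior Gamma(38, 13)
obs 11: x=4 → posterior Gamma(42, 14)
obs 12: x=2 → posterior Gamma(44, 15)
obs 13: x=3 → posterior Gamma(47, 16)
obs 14: x=5 → posterior Gamma(52, 17)

k = 14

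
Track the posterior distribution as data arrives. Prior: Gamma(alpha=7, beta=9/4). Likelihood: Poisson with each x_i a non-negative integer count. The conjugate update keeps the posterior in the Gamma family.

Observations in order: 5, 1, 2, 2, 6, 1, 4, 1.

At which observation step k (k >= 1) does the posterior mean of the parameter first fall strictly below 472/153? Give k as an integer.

k = 2

obs 1: x=5 → posterior Gamma(12, 13/4)
obs 2: x=1 → posterior Gamma(13, 17/4)
obs 3: x=2 → posterior Gamma(15, 21/4)
obs 4: x=2 → posterior Gamma(17, 25/4)
obs 5: x=6 → posterior Gamma(23, 29/4)
obs 6: x=1 → posterior Gamma(24, 33/4)
obs 7: x=4 → posterior Gamma(28, 37/4)
obs 8: x=1 → posterior Gamma(29, 41/4)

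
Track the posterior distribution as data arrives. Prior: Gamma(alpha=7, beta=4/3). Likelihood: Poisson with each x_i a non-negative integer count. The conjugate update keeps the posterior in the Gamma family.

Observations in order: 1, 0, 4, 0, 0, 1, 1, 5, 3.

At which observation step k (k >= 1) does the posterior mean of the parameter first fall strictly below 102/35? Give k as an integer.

k = 2

obs 1: x=1 → posterior Gamma(8, 7/3)
obs 2: x=0 → posterior Gamma(8, 10/3)
obs 3: x=4 → posterior Gamma(12, 13/3)
obs 4: x=0 → posterior Gamma(12, 16/3)
obs 5: x=0 → posterior Gamma(12, 19/3)
obs 6: x=1 → posterior Gamma(13, 22/3)
obs 7: x=1 → posterior Gamma(14, 25/3)
obs 8: x=5 → posterior Gamma(19, 28/3)
obs 9: x=3 → posterior Gamma(22, 31/3)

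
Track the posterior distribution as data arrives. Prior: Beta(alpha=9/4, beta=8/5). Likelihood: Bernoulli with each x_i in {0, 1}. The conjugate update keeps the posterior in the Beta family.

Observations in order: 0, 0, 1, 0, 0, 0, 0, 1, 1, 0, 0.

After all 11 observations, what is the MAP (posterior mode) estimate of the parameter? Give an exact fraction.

85/257

obs 1: x=0 → posterior Beta(9/4, 13/5)
obs 2: x=0 → posterior Beta(9/4, 18/5)
obs 3: x=1 → posterior Beta(13/4, 18/5)
obs 4: x=0 → posterior Beta(13/4, 23/5)
obs 5: x=0 → posterior Beta(13/4, 28/5)
obs 6: x=0 → posterior Beta(13/4, 33/5)
obs 7: x=0 → posterior Beta(13/4, 38/5)
obs 8: x=1 → posterior Beta(17/4, 38/5)
obs 9: x=1 → posterior Beta(21/4, 38/5)
obs 10: x=0 → posterior Beta(21/4, 43/5)
obs 11: x=0 → posterior Beta(21/4, 48/5)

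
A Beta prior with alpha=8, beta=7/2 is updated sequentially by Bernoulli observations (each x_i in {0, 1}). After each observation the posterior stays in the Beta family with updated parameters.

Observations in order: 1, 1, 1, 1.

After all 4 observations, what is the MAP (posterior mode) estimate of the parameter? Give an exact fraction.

22/27

obs 1: x=1 → posterior Beta(9, 7/2)
obs 2: x=1 → posterior Beta(10, 7/2)
obs 3: x=1 → posterior Beta(11, 7/2)
obs 4: x=1 → posterior Beta(12, 7/2)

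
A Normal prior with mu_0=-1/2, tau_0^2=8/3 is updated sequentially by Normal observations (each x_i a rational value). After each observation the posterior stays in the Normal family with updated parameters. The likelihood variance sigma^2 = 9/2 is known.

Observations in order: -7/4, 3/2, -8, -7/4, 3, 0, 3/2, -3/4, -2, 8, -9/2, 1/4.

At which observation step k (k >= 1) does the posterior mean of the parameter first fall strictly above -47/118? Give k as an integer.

obs 1: x=-7/4 → posterior Normal(-83/86, 72/43)
obs 2: x=3/2 → posterior Normal(-35/118, 72/59)
obs 3: x=-8 → posterior Normal(-97/50, 24/25)
obs 4: x=-7/4 → posterior Normal(-347/182, 72/91)
obs 5: x=3 → posterior Normal(-251/214, 72/107)
obs 6: x=0 → posterior Normal(-251/246, 24/41)
obs 7: x=3/2 → posterior Normal(-203/278, 72/139)
obs 8: x=-3/4 → posterior Normal(-227/310, 72/155)
obs 9: x=-2 → posterior Normal(-97/114, 8/19)
obs 10: x=8 → posterior Normal(-35/374, 72/187)
obs 11: x=-9/2 → posterior Normal(-179/406, 72/203)
obs 12: x=1/4 → posterior Normal(-57/146, 24/73)

k = 2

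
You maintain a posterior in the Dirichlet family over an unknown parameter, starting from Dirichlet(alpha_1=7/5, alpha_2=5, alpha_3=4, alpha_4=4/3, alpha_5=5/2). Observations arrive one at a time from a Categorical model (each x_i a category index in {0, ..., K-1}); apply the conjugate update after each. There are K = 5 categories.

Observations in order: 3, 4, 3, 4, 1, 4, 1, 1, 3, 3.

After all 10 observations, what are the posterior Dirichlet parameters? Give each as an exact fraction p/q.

obs 1: x=3 → posterior Dirichlet(7/5, 5, 4, 7/3, 5/2)
obs 2: x=4 → posterior Dirichlet(7/5, 5, 4, 7/3, 7/2)
obs 3: x=3 → posterior Dirichlet(7/5, 5, 4, 10/3, 7/2)
obs 4: x=4 → posterior Dirichlet(7/5, 5, 4, 10/3, 9/2)
obs 5: x=1 → posterior Dirichlet(7/5, 6, 4, 10/3, 9/2)
obs 6: x=4 → posterior Dirichlet(7/5, 6, 4, 10/3, 11/2)
obs 7: x=1 → posterior Dirichlet(7/5, 7, 4, 10/3, 11/2)
obs 8: x=1 → posterior Dirichlet(7/5, 8, 4, 10/3, 11/2)
obs 9: x=3 → posterior Dirichlet(7/5, 8, 4, 13/3, 11/2)
obs 10: x=3 → posterior Dirichlet(7/5, 8, 4, 16/3, 11/2)

alpha_1=7/5, alpha_2=8, alpha_3=4, alpha_4=16/3, alpha_5=11/2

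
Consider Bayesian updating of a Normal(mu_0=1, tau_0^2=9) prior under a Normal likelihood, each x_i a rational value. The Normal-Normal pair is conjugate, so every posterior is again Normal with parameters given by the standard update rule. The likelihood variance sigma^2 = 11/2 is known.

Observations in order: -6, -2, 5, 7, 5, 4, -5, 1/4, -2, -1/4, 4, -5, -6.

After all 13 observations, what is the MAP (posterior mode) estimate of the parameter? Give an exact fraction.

-1/35

obs 1: x=-6 → posterior Normal(-97/29, 99/29)
obs 2: x=-2 → posterior Normal(-133/47, 99/47)
obs 3: x=5 → posterior Normal(-43/65, 99/65)
obs 4: x=7 → posterior Normal(1, 99/83)
obs 5: x=5 → posterior Normal(173/101, 99/101)
obs 6: x=4 → posterior Normal(35/17, 99/119)
obs 7: x=-5 → posterior Normal(155/137, 99/137)
obs 8: x=1/4 → posterior Normal(319/310, 99/155)
obs 9: x=-2 → posterior Normal(247/346, 99/173)
obs 10: x=-1/4 → posterior Normal(119/191, 99/191)
obs 11: x=4 → posterior Normal(191/209, 9/19)
obs 12: x=-5 → posterior Normal(101/227, 99/227)
obs 13: x=-6 → posterior Normal(-1/35, 99/245)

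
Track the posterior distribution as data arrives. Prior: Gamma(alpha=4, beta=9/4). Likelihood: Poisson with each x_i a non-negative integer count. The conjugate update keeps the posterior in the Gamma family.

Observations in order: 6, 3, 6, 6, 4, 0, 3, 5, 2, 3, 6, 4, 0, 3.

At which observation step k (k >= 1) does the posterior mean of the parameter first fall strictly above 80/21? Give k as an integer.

k = 4

obs 1: x=6 → posterior Gamma(10, 13/4)
obs 2: x=3 → posterior Gamma(13, 17/4)
obs 3: x=6 → posterior Gamma(19, 21/4)
obs 4: x=6 → posterior Gamma(25, 25/4)
obs 5: x=4 → posterior Gamma(29, 29/4)
obs 6: x=0 → posterior Gamma(29, 33/4)
obs 7: x=3 → posterior Gamma(32, 37/4)
obs 8: x=5 → posterior Gamma(37, 41/4)
obs 9: x=2 → posterior Gamma(39, 45/4)
obs 10: x=3 → posterior Gamma(42, 49/4)
obs 11: x=6 → posterior Gamma(48, 53/4)
obs 12: x=4 → posterior Gamma(52, 57/4)
obs 13: x=0 → posterior Gamma(52, 61/4)
obs 14: x=3 → posterior Gamma(55, 65/4)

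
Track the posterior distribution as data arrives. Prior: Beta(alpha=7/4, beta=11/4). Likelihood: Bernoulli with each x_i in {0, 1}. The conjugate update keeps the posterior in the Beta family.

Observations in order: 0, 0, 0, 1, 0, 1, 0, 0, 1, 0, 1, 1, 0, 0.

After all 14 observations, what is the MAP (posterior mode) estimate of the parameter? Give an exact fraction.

obs 1: x=0 → posterior Beta(7/4, 15/4)
obs 2: x=0 → posterior Beta(7/4, 19/4)
obs 3: x=0 → posterior Beta(7/4, 23/4)
obs 4: x=1 → posterior Beta(11/4, 23/4)
obs 5: x=0 → posterior Beta(11/4, 27/4)
obs 6: x=1 → posterior Beta(15/4, 27/4)
obs 7: x=0 → posterior Beta(15/4, 31/4)
obs 8: x=0 → posterior Beta(15/4, 35/4)
obs 9: x=1 → posterior Beta(19/4, 35/4)
obs 10: x=0 → posterior Beta(19/4, 39/4)
obs 11: x=1 → posterior Beta(23/4, 39/4)
obs 12: x=1 → posterior Beta(27/4, 39/4)
obs 13: x=0 → posterior Beta(27/4, 43/4)
obs 14: x=0 → posterior Beta(27/4, 47/4)

23/66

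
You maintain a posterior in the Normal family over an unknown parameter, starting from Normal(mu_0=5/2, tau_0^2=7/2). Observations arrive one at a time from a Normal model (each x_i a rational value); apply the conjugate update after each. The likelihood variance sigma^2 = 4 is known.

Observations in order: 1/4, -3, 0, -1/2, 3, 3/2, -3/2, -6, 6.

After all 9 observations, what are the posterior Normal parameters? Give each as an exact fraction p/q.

obs 1: x=1/4 → posterior Normal(29/20, 28/15)
obs 2: x=-3 → posterior Normal(3/88, 14/11)
obs 3: x=0 → posterior Normal(3/116, 28/29)
obs 4: x=-1/2 → posterior Normal(-11/144, 7/9)
obs 5: x=3 → posterior Normal(73/172, 28/43)
obs 6: x=3/2 → posterior Normal(23/40, 14/25)
obs 7: x=-3/2 → posterior Normal(73/228, 28/57)
obs 8: x=-6 → posterior Normal(-95/256, 7/16)
obs 9: x=6 → posterior Normal(73/284, 28/71)

mu_0=73/284, tau_0^2=28/71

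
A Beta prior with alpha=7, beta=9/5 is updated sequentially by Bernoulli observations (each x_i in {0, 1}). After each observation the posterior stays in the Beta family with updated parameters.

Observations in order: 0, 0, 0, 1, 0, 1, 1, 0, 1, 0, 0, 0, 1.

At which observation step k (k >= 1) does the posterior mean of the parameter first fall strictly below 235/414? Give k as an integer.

obs 1: x=0 → posterior Beta(7, 14/5)
obs 2: x=0 → posterior Beta(7, 19/5)
obs 3: x=0 → posterior Beta(7, 24/5)
obs 4: x=1 → posterior Beta(8, 24/5)
obs 5: x=0 → posterior Beta(8, 29/5)
obs 6: x=1 → posterior Beta(9, 29/5)
obs 7: x=1 → posterior Beta(10, 29/5)
obs 8: x=0 → posterior Beta(10, 34/5)
obs 9: x=1 → posterior Beta(11, 34/5)
obs 10: x=0 → posterior Beta(11, 39/5)
obs 11: x=0 → posterior Beta(11, 44/5)
obs 12: x=0 → posterior Beta(11, 49/5)
obs 13: x=1 → posterior Beta(12, 49/5)

k = 11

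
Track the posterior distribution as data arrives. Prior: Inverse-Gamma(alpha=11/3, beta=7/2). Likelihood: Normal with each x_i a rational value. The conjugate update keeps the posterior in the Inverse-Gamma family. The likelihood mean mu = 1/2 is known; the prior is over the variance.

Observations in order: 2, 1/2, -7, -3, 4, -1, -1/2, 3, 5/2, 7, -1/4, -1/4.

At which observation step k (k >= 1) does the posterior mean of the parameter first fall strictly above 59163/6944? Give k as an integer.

obs 1: x=2 → posterior Inverse-Gamma(25/6, 37/8)
obs 2: x=1/2 → posterior Inverse-Gamma(14/3, 37/8)
obs 3: x=-7 → posterior Inverse-Gamma(31/6, 131/4)
obs 4: x=-3 → posterior Inverse-Gamma(17/3, 311/8)
obs 5: x=4 → posterior Inverse-Gamma(37/6, 45)
obs 6: x=-1 → posterior Inverse-Gamma(20/3, 369/8)
obs 7: x=-1/2 → posterior Inverse-Gamma(43/6, 373/8)
obs 8: x=3 → posterior Inverse-Gamma(23/3, 199/4)
obs 9: x=5/2 → posterior Inverse-Gamma(49/6, 207/4)
obs 10: x=7 → posterior Inverse-Gamma(26/3, 583/8)
obs 11: x=-1/4 → posterior Inverse-Gamma(55/6, 2341/32)
obs 12: x=-1/4 → posterior Inverse-Gamma(29/3, 1175/16)

k = 5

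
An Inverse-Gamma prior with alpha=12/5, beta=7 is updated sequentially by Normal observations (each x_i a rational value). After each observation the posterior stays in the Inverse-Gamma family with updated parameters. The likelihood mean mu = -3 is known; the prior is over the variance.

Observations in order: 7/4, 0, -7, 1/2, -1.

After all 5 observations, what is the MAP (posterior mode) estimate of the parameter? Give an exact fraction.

6225/944

obs 1: x=7/4 → posterior Inverse-Gamma(29/10, 585/32)
obs 2: x=0 → posterior Inverse-Gamma(17/5, 729/32)
obs 3: x=-7 → posterior Inverse-Gamma(39/10, 985/32)
obs 4: x=1/2 → posterior Inverse-Gamma(22/5, 1181/32)
obs 5: x=-1 → posterior Inverse-Gamma(49/10, 1245/32)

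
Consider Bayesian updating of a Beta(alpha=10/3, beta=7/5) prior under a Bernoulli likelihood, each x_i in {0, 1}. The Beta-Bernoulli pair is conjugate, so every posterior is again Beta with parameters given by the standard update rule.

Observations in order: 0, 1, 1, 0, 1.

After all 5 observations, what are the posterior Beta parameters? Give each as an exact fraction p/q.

alpha=19/3, beta=17/5

obs 1: x=0 → posterior Beta(10/3, 12/5)
obs 2: x=1 → posterior Beta(13/3, 12/5)
obs 3: x=1 → posterior Beta(16/3, 12/5)
obs 4: x=0 → posterior Beta(16/3, 17/5)
obs 5: x=1 → posterior Beta(19/3, 17/5)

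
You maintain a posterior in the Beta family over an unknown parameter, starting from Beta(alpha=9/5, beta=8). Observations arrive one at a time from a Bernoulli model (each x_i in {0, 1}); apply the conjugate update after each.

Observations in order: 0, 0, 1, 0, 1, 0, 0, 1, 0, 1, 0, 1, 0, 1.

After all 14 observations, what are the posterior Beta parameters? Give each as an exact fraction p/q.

alpha=39/5, beta=16

obs 1: x=0 → posterior Beta(9/5, 9)
obs 2: x=0 → posterior Beta(9/5, 10)
obs 3: x=1 → posterior Beta(14/5, 10)
obs 4: x=0 → posterior Beta(14/5, 11)
obs 5: x=1 → posterior Beta(19/5, 11)
obs 6: x=0 → posterior Beta(19/5, 12)
obs 7: x=0 → posterior Beta(19/5, 13)
obs 8: x=1 → posterior Beta(24/5, 13)
obs 9: x=0 → posterior Beta(24/5, 14)
obs 10: x=1 → posterior Beta(29/5, 14)
obs 11: x=0 → posterior Beta(29/5, 15)
obs 12: x=1 → posterior Beta(34/5, 15)
obs 13: x=0 → posterior Beta(34/5, 16)
obs 14: x=1 → posterior Beta(39/5, 16)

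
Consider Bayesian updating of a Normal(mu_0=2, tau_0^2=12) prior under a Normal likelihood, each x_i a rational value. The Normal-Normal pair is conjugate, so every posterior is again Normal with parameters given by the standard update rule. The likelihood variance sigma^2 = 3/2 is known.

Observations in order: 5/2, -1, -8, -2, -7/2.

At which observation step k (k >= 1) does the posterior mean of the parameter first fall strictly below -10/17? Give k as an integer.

obs 1: x=5/2 → posterior Normal(22/9, 4/3)
obs 2: x=-1 → posterior Normal(14/17, 12/17)
obs 3: x=-8 → posterior Normal(-2, 12/25)
obs 4: x=-2 → posterior Normal(-2, 4/11)
obs 5: x=-7/2 → posterior Normal(-94/41, 12/41)

k = 3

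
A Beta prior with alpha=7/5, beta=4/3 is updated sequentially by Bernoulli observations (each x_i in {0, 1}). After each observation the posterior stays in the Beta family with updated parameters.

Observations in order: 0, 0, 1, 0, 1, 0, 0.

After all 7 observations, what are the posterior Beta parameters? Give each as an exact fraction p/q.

obs 1: x=0 → posterior Beta(7/5, 7/3)
obs 2: x=0 → posterior Beta(7/5, 10/3)
obs 3: x=1 → posterior Beta(12/5, 10/3)
obs 4: x=0 → posterior Beta(12/5, 13/3)
obs 5: x=1 → posterior Beta(17/5, 13/3)
obs 6: x=0 → posterior Beta(17/5, 16/3)
obs 7: x=0 → posterior Beta(17/5, 19/3)

alpha=17/5, beta=19/3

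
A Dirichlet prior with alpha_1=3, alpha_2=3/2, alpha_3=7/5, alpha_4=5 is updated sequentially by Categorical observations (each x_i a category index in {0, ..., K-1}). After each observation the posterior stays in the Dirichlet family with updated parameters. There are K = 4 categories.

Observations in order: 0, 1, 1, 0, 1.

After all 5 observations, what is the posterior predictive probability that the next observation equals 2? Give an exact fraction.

14/159

obs 1: x=0 → posterior Dirichlet(4, 3/2, 7/5, 5)
obs 2: x=1 → posterior Dirichlet(4, 5/2, 7/5, 5)
obs 3: x=1 → posterior Dirichlet(4, 7/2, 7/5, 5)
obs 4: x=0 → posterior Dirichlet(5, 7/2, 7/5, 5)
obs 5: x=1 → posterior Dirichlet(5, 9/2, 7/5, 5)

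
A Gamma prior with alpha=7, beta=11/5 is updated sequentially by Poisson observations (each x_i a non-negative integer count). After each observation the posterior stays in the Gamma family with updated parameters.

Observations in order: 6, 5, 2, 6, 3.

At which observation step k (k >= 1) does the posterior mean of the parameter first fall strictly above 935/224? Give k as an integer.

k = 2

obs 1: x=6 → posterior Gamma(13, 16/5)
obs 2: x=5 → posterior Gamma(18, 21/5)
obs 3: x=2 → posterior Gamma(20, 26/5)
obs 4: x=6 → posterior Gamma(26, 31/5)
obs 5: x=3 → posterior Gamma(29, 36/5)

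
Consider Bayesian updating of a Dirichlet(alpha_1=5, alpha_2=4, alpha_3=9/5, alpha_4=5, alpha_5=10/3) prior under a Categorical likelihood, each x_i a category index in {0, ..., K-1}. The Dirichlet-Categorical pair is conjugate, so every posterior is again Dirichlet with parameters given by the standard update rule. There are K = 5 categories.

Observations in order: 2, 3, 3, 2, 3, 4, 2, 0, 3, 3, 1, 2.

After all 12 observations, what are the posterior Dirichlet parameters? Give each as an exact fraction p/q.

obs 1: x=2 → posterior Dirichlet(5, 4, 14/5, 5, 10/3)
obs 2: x=3 → posterior Dirichlet(5, 4, 14/5, 6, 10/3)
obs 3: x=3 → posterior Dirichlet(5, 4, 14/5, 7, 10/3)
obs 4: x=2 → posterior Dirichlet(5, 4, 19/5, 7, 10/3)
obs 5: x=3 → posterior Dirichlet(5, 4, 19/5, 8, 10/3)
obs 6: x=4 → posterior Dirichlet(5, 4, 19/5, 8, 13/3)
obs 7: x=2 → posterior Dirichlet(5, 4, 24/5, 8, 13/3)
obs 8: x=0 → posterior Dirichlet(6, 4, 24/5, 8, 13/3)
obs 9: x=3 → posterior Dirichlet(6, 4, 24/5, 9, 13/3)
obs 10: x=3 → posterior Dirichlet(6, 4, 24/5, 10, 13/3)
obs 11: x=1 → posterior Dirichlet(6, 5, 24/5, 10, 13/3)
obs 12: x=2 → posterior Dirichlet(6, 5, 29/5, 10, 13/3)

alpha_1=6, alpha_2=5, alpha_3=29/5, alpha_4=10, alpha_5=13/3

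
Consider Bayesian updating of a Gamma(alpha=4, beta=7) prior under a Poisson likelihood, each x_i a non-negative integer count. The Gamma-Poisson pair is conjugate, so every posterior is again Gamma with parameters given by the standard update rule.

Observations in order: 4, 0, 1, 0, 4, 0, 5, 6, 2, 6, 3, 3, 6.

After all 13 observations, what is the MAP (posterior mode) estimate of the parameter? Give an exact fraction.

43/20

obs 1: x=4 → posterior Gamma(8, 8)
obs 2: x=0 → posterior Gamma(8, 9)
obs 3: x=1 → posterior Gamma(9, 10)
obs 4: x=0 → posterior Gamma(9, 11)
obs 5: x=4 → posterior Gamma(13, 12)
obs 6: x=0 → posterior Gamma(13, 13)
obs 7: x=5 → posterior Gamma(18, 14)
obs 8: x=6 → posterior Gamma(24, 15)
obs 9: x=2 → posterior Gamma(26, 16)
obs 10: x=6 → posterior Gamma(32, 17)
obs 11: x=3 → posterior Gamma(35, 18)
obs 12: x=3 → posterior Gamma(38, 19)
obs 13: x=6 → posterior Gamma(44, 20)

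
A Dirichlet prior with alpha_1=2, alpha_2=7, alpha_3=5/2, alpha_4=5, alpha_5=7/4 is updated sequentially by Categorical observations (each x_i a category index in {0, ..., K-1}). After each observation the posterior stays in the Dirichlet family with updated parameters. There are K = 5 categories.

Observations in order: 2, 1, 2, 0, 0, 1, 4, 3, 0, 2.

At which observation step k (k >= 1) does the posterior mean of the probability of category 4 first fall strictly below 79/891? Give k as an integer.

k = 2

obs 1: x=2 → posterior Dirichlet(2, 7, 7/2, 5, 7/4)
obs 2: x=1 → posterior Dirichlet(2, 8, 7/2, 5, 7/4)
obs 3: x=2 → posterior Dirichlet(2, 8, 9/2, 5, 7/4)
obs 4: x=0 → posterior Dirichlet(3, 8, 9/2, 5, 7/4)
obs 5: x=0 → posterior Dirichlet(4, 8, 9/2, 5, 7/4)
obs 6: x=1 → posterior Dirichlet(4, 9, 9/2, 5, 7/4)
obs 7: x=4 → posterior Dirichlet(4, 9, 9/2, 5, 11/4)
obs 8: x=3 → posterior Dirichlet(4, 9, 9/2, 6, 11/4)
obs 9: x=0 → posterior Dirichlet(5, 9, 9/2, 6, 11/4)
obs 10: x=2 → posterior Dirichlet(5, 9, 11/2, 6, 11/4)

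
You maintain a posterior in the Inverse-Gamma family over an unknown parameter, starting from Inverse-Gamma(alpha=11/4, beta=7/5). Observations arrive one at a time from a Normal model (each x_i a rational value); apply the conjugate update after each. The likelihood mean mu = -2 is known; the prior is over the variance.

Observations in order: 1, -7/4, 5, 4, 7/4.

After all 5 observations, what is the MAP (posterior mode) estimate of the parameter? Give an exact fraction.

4437/500

obs 1: x=1 → posterior Inverse-Gamma(13/4, 59/10)
obs 2: x=-7/4 → posterior Inverse-Gamma(15/4, 949/160)
obs 3: x=5 → posterior Inverse-Gamma(17/4, 4869/160)
obs 4: x=4 → posterior Inverse-Gamma(19/4, 7749/160)
obs 5: x=7/4 → posterior Inverse-Gamma(21/4, 4437/80)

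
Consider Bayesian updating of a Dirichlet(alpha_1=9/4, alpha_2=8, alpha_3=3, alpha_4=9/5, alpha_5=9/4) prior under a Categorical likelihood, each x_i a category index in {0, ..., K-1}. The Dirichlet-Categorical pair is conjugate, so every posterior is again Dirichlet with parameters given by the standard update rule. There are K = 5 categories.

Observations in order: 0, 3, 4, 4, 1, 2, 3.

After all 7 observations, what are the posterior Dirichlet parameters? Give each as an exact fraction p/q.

alpha_1=13/4, alpha_2=9, alpha_3=4, alpha_4=19/5, alpha_5=17/4

obs 1: x=0 → posterior Dirichlet(13/4, 8, 3, 9/5, 9/4)
obs 2: x=3 → posterior Dirichlet(13/4, 8, 3, 14/5, 9/4)
obs 3: x=4 → posterior Dirichlet(13/4, 8, 3, 14/5, 13/4)
obs 4: x=4 → posterior Dirichlet(13/4, 8, 3, 14/5, 17/4)
obs 5: x=1 → posterior Dirichlet(13/4, 9, 3, 14/5, 17/4)
obs 6: x=2 → posterior Dirichlet(13/4, 9, 4, 14/5, 17/4)
obs 7: x=3 → posterior Dirichlet(13/4, 9, 4, 19/5, 17/4)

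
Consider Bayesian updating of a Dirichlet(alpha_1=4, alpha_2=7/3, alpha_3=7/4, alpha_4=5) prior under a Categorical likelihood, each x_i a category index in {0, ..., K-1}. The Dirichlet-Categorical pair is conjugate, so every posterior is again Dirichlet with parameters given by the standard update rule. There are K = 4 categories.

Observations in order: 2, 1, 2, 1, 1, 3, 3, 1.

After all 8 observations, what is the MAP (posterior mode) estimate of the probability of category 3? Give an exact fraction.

72/205

obs 1: x=2 → posterior Dirichlet(4, 7/3, 11/4, 5)
obs 2: x=1 → posterior Dirichlet(4, 10/3, 11/4, 5)
obs 3: x=2 → posterior Dirichlet(4, 10/3, 15/4, 5)
obs 4: x=1 → posterior Dirichlet(4, 13/3, 15/4, 5)
obs 5: x=1 → posterior Dirichlet(4, 16/3, 15/4, 5)
obs 6: x=3 → posterior Dirichlet(4, 16/3, 15/4, 6)
obs 7: x=3 → posterior Dirichlet(4, 16/3, 15/4, 7)
obs 8: x=1 → posterior Dirichlet(4, 19/3, 15/4, 7)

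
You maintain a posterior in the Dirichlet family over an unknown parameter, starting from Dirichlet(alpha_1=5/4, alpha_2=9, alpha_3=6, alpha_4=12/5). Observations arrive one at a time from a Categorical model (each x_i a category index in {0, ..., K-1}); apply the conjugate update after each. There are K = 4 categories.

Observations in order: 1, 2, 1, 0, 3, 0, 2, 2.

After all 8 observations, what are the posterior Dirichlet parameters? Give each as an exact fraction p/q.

alpha_1=13/4, alpha_2=11, alpha_3=9, alpha_4=17/5

obs 1: x=1 → posterior Dirichlet(5/4, 10, 6, 12/5)
obs 2: x=2 → posterior Dirichlet(5/4, 10, 7, 12/5)
obs 3: x=1 → posterior Dirichlet(5/4, 11, 7, 12/5)
obs 4: x=0 → posterior Dirichlet(9/4, 11, 7, 12/5)
obs 5: x=3 → posterior Dirichlet(9/4, 11, 7, 17/5)
obs 6: x=0 → posterior Dirichlet(13/4, 11, 7, 17/5)
obs 7: x=2 → posterior Dirichlet(13/4, 11, 8, 17/5)
obs 8: x=2 → posterior Dirichlet(13/4, 11, 9, 17/5)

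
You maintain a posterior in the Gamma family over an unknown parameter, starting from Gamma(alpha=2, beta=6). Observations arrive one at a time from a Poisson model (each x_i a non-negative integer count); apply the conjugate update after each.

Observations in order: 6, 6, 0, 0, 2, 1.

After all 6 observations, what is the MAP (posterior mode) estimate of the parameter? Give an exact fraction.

4/3

obs 1: x=6 → posterior Gamma(8, 7)
obs 2: x=6 → posterior Gamma(14, 8)
obs 3: x=0 → posterior Gamma(14, 9)
obs 4: x=0 → posterior Gamma(14, 10)
obs 5: x=2 → posterior Gamma(16, 11)
obs 6: x=1 → posterior Gamma(17, 12)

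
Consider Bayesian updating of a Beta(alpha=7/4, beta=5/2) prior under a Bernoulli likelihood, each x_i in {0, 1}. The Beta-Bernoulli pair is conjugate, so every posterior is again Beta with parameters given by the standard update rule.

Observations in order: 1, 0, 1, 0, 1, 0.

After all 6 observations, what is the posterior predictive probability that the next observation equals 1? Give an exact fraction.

19/41

obs 1: x=1 → posterior Beta(11/4, 5/2)
obs 2: x=0 → posterior Beta(11/4, 7/2)
obs 3: x=1 → posterior Beta(15/4, 7/2)
obs 4: x=0 → posterior Beta(15/4, 9/2)
obs 5: x=1 → posterior Beta(19/4, 9/2)
obs 6: x=0 → posterior Beta(19/4, 11/2)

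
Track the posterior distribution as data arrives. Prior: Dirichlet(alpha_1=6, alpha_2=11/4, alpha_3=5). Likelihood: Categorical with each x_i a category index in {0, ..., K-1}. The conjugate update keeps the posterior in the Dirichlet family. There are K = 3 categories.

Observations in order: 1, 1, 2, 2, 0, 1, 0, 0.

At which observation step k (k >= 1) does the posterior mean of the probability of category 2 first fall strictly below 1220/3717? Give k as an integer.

k = 2

obs 1: x=1 → posterior Dirichlet(6, 15/4, 5)
obs 2: x=1 → posterior Dirichlet(6, 19/4, 5)
obs 3: x=2 → posterior Dirichlet(6, 19/4, 6)
obs 4: x=2 → posterior Dirichlet(6, 19/4, 7)
obs 5: x=0 → posterior Dirichlet(7, 19/4, 7)
obs 6: x=1 → posterior Dirichlet(7, 23/4, 7)
obs 7: x=0 → posterior Dirichlet(8, 23/4, 7)
obs 8: x=0 → posterior Dirichlet(9, 23/4, 7)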